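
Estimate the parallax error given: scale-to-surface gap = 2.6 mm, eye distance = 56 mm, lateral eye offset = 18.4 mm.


error = h * offset / d
= 2.6 * 18.4 / 56
= 0.8543

0.8543


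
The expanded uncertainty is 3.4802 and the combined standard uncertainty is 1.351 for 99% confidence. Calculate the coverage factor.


k = U / uc
k = 3.4802 / 1.351
k = 2.576

2.576


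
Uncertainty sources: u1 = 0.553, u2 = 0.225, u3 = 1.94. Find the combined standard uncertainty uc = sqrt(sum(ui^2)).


uc = sqrt(0.553^2 + 0.225^2 + 1.94^2)
uc = sqrt(4.120034)
uc = 2.0298

2.0298


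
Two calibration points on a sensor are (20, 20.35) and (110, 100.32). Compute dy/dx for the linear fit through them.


slope = (y2 - y1) / (x2 - x1)
= (100.32 - 20.35) / (110 - 20)
= 79.9700 / 90
= 0.8886

0.8886


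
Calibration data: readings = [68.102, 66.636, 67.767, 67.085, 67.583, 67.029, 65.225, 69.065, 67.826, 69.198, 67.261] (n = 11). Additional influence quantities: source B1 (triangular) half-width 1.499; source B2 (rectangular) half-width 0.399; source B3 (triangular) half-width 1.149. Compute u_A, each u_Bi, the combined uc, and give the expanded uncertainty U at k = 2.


mean = (68.102 + 66.636 + 67.767 + 67.085 + 67.583 + 67.029 + 65.225 + 69.065 + 67.826 + 69.198 + 67.261) / 11 = 67.52518182
s = sqrt(sum((x - mean)^2)/(n-1)) = 1.1065993
u_A = s / sqrt(n) = 1.1065993 / sqrt(11) = 0.33365224
u_B1 = 1.499 / sqrt(6) = 0.61196419
u_B2 = 0.399 / sqrt(3) = 0.23036276
u_B3 = 1.149 / sqrt(6) = 0.46907729
uc = sqrt(0.33365224^2 + 0.61196419^2 + 0.23036276^2 + 0.46907729^2) = 0.87116272
U = k * uc = 2 * 0.87116272
U = 1.7423

1.7423


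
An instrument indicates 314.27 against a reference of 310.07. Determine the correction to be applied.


Correction = standard - reading
= 310.07 - 314.27
= -4.2000

-4.2000


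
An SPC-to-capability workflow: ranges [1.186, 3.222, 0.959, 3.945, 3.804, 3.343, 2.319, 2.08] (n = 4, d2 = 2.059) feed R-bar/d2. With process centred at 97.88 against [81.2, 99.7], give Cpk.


R_bar = (1.186 + 3.222 + 0.959 + 3.945 + 3.804 + 3.343 + 2.319 + 2.08) / 8 = 2.60725
sigma = R_bar / d2 = 2.60725 / 2.059 = 1.26627
Cp = (USL - LSL)/(6*sigma) = (99.7 - 81.2)/(6*1.26627) = 2.4350
Cpu = (99.7 - 97.88)/(3*1.26627) = 0.4791
Cpl = (97.88 - 81.2)/(3*1.26627) = 4.3908
Cpk = min(Cpu, Cpl) = 0.4791

0.4791


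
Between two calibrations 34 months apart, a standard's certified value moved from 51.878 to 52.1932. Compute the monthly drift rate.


rate = (v2 - v1) / months
= (52.1932 - 51.878) / 34
= 0.3152 / 34
= 0.0093

0.0093


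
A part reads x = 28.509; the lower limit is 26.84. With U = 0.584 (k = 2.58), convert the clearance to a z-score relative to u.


u = U / k = 0.584 / 2.58 = 0.22635659
margin = |LSL - x| = |26.84 - 28.509| = 1.669
z = margin / u = 1.669 / 0.22635659
z = 7.3733

7.3733


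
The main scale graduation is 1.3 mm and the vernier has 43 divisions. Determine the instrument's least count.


LC = MSD / n_div
= 1.3 / 43
= 0.0302

0.0302


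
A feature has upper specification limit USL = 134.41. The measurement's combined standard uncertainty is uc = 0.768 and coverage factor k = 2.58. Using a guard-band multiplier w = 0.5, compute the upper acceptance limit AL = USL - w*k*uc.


U = k * uc = 2.58 * 0.768 = 1.98144
guard band g = w * U = 0.5 * 1.98144 = 0.99072
AL = USL - g = 134.41 - 0.99072
AL = 133.4193

133.4193


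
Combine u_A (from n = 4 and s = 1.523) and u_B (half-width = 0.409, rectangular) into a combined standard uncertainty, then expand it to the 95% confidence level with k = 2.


u_A = s / sqrt(n) = 1.523 / sqrt(4) = 0.7615
u_B = half_width / sqrt(3) = 0.409 / sqrt(3) = 0.23613626
uc = sqrt(u_A^2 + u_B^2) = sqrt(0.7615^2 + 0.23613626^2) = 0.79727196
U = k * uc = 2 * 0.79727196
U = 1.5945

1.5945


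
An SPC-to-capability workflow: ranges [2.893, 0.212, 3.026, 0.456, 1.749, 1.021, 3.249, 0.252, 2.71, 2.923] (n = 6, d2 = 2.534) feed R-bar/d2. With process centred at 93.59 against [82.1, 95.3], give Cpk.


R_bar = (2.893 + 0.212 + 3.026 + 0.456 + 1.749 + 1.021 + 3.249 + 0.252 + 2.71 + 2.923) / 10 = 1.8491
sigma = R_bar / d2 = 1.8491 / 2.534 = 0.72971586
Cp = (USL - LSL)/(6*sigma) = (95.3 - 82.1)/(6*0.72971586) = 3.0149
Cpu = (95.3 - 93.59)/(3*0.72971586) = 0.7811
Cpl = (93.59 - 82.1)/(3*0.72971586) = 5.2486
Cpk = min(Cpu, Cpl) = 0.7811

0.7811


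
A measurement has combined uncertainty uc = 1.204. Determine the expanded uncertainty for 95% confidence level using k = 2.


U = k * uc
U = 2 * 1.204
U = 2.4080

2.4080


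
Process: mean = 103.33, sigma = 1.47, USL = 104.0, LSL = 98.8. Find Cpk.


Cpu = (USL - mean) / (3*sigma) = (104.0 - 103.33) / (3*1.47) = 0.1519
Cpl = (mean - LSL) / (3*sigma) = (103.33 - 98.8) / (3*1.47) = 1.0272
Cpk = min(Cpu, Cpl) = 0.1519

0.1519


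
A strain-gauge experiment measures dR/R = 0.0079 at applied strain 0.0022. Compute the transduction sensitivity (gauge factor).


GF = (dR/R) / epsilon
= 0.0079 / 0.0022
= 3.5909

3.5909


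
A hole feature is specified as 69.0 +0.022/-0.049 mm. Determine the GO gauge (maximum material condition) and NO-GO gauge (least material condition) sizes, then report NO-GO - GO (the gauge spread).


GO = nominal - lower_tol (smallest hole = maximum material condition)
GO = 69.0 - 0.049 = 68.951
NO-GO = nominal + upper_tol (largest hole = least material condition)
NO-GO = 69.0 + 0.022 = 69.022
spread = NO-GO - GO = 69.022 - 68.951 = 0.0710

0.0710


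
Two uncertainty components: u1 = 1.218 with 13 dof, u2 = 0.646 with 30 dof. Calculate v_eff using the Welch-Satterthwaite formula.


uc = sqrt(u1^2 + u2^2) = sqrt(1.218^2 + 0.646^2) = 1.3787095
v_eff = uc^4 / (u1^4/v1 + u2^4/v2)
= 1.3787095^4 / (1.218^4/13 + 0.646^4/30)
= 3.6131923 / 0.17510074
v_eff = 20.6349

20.6349


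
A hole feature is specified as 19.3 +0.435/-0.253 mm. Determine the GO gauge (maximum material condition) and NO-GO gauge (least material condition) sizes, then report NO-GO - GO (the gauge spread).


GO = nominal - lower_tol (smallest hole = maximum material condition)
GO = 19.3 - 0.253 = 19.047
NO-GO = nominal + upper_tol (largest hole = least material condition)
NO-GO = 19.3 + 0.435 = 19.735
spread = NO-GO - GO = 19.735 - 19.047 = 0.6880

0.6880


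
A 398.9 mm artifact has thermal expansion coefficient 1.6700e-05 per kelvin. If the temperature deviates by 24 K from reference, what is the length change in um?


dL = L * alpha * dT
= 398.9 * 1.6700e-05 * 24
= 0.1598791 mm
dL_um = 0.1598791 * 1000 = 159.8791 um

159.8791


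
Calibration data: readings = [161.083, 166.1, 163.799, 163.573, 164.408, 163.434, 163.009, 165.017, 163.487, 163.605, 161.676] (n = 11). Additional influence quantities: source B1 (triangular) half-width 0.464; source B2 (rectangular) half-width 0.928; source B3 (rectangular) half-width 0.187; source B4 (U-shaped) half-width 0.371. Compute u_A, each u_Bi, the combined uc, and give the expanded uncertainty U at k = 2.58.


mean = (161.083 + 166.1 + 163.799 + 163.573 + 164.408 + 163.434 + 163.009 + 165.017 + 163.487 + 163.605 + 161.676) / 11 = 163.5628182
s = sqrt(sum((x - mean)^2)/(n-1)) = 1.3914946
u_A = s / sqrt(n) = 1.3914946 / sqrt(11) = 0.41955141
u_B1 = 0.464 / sqrt(6) = 0.18942721
u_B2 = 0.928 / sqrt(3) = 0.53578105
u_B3 = 0.187 / sqrt(3) = 0.1079645
u_B4 = 0.371 / sqrt(2) = 0.26233662
uc = sqrt(0.41955141^2 + 0.18942721^2 + 0.53578105^2 + 0.1079645^2 + 0.26233662^2) = 0.76121234
U = k * uc = 2.58 * 0.76121234
U = 1.9639

1.9639


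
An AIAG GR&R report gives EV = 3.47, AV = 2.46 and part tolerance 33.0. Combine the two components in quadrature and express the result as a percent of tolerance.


GRR = sqrt(EV^2 + AV^2) = sqrt(3.47^2 + 2.46^2) = 4.2535279
%GRR = GRR / tol * 100 = 4.2535279 / 33.0 * 100
%GRR = 12.8895

12.8895


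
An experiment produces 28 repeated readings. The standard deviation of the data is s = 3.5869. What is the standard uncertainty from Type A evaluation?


u_A = s / sqrt(n)
u_A = 3.5869 / sqrt(28)
u_A = 3.5869 / 5.2915026
u_A = 0.6779

0.6779


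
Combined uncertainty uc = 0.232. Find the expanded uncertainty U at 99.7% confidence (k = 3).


U = k * uc
U = 3 * 0.232
U = 0.6960

0.6960


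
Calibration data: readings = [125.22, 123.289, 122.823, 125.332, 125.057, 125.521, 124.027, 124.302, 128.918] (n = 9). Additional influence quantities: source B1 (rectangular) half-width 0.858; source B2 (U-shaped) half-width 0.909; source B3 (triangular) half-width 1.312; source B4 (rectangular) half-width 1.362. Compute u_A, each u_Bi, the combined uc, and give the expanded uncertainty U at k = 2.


mean = (125.22 + 123.289 + 122.823 + 125.332 + 125.057 + 125.521 + 124.027 + 124.302 + 128.918) / 9 = 124.9432222
s = sqrt(sum((x - mean)^2)/(n-1)) = 1.7626616
u_A = s / sqrt(n) = 1.7626616 / sqrt(9) = 0.58755387
u_B1 = 0.858 / sqrt(3) = 0.49536653
u_B2 = 0.909 / sqrt(2) = 0.64276006
u_B3 = 1.312 / sqrt(6) = 0.53562176
u_B4 = 1.362 / sqrt(3) = 0.78635107
uc = sqrt(0.58755387^2 + 0.49536653^2 + 0.64276006^2 + 0.53562176^2 + 0.78635107^2) = 1.3816609
U = k * uc = 2 * 1.3816609
U = 2.7633

2.7633


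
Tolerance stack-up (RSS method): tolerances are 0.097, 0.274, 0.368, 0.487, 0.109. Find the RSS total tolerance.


RSS = sqrt(0.097^2 + 0.274^2 + 0.368^2 + 0.487^2 + 0.109^2)
= sqrt(0.468959)
= 0.6848

0.6848


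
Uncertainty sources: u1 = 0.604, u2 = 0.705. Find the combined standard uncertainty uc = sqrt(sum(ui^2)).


uc = sqrt(0.604^2 + 0.705^2)
uc = sqrt(0.861841)
uc = 0.9284

0.9284


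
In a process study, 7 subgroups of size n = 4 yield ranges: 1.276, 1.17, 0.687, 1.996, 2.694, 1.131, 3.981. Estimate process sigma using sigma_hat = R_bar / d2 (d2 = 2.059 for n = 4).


R_bar = (1.276 + 1.17 + 0.687 + 1.996 + 2.694 + 1.131 + 3.981) / 7
R_bar = 12.935 / 7 = 1.8478571
sigma_hat = R_bar / d2 = 1.8478571 / 2.059 = 0.8975

0.8975


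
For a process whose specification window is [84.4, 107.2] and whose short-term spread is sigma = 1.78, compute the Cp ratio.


Cp = (USL - LSL) / (6 * sigma)
= (107.2 - 84.4) / (6 * 1.78)
= 22.8000 / 10.6800
= 2.1348

2.1348


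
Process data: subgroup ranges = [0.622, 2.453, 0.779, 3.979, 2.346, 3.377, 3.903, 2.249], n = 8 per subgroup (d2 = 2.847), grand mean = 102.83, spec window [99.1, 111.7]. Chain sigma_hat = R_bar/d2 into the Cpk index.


R_bar = (0.622 + 2.453 + 0.779 + 3.979 + 2.346 + 3.377 + 3.903 + 2.249) / 8 = 2.4635
sigma = R_bar / d2 = 2.4635 / 2.847 = 0.8652968
Cp = (USL - LSL)/(6*sigma) = (111.7 - 99.1)/(6*0.8652968) = 2.4269
Cpu = (111.7 - 102.83)/(3*0.8652968) = 3.4169
Cpl = (102.83 - 99.1)/(3*0.8652968) = 1.4369
Cpk = min(Cpu, Cpl) = 1.4369

1.4369


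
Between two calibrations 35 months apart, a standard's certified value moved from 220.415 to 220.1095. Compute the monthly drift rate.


rate = (v2 - v1) / months
= (220.1095 - 220.415) / 35
= -0.3055 / 35
= -0.0087

-0.0087


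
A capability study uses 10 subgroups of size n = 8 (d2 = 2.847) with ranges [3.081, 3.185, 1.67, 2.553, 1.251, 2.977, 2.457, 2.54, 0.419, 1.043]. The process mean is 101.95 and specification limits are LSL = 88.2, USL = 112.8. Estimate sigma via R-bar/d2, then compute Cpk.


R_bar = (3.081 + 3.185 + 1.67 + 2.553 + 1.251 + 2.977 + 2.457 + 2.54 + 0.419 + 1.043) / 10 = 2.1176
sigma = R_bar / d2 = 2.1176 / 2.847 = 0.74380049
Cp = (USL - LSL)/(6*sigma) = (112.8 - 88.2)/(6*0.74380049) = 5.5122
Cpu = (112.8 - 101.95)/(3*0.74380049) = 4.8624
Cpl = (101.95 - 88.2)/(3*0.74380049) = 6.1620
Cpk = min(Cpu, Cpl) = 4.8624

4.8624


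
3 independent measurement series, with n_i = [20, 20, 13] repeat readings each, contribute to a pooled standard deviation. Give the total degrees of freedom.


nu = sum_i (n_i - 1)
nu = ((20 - 1) + (20 - 1) + (13 - 1))
nu = 19 + 19 + 12
nu = 50

50


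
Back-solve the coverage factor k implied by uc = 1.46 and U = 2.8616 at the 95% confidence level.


k = U / uc
k = 2.8616 / 1.46
k = 1.96

1.96


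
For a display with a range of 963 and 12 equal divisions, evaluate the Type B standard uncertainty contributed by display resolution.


resolution = range / divisions
resolution = 963 / 12 = 80.25
u_res = resolution / (2*sqrt(3))
u_res = 80.25 / 3.4641016
u_res = 23.1662

23.1662


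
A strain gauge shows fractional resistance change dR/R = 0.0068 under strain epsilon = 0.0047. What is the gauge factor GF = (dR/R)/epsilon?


GF = (dR/R) / epsilon
= 0.0068 / 0.0047
= 1.4468

1.4468


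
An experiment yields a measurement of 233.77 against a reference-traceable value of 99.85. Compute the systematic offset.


Systematic error = measured - true
= 233.77 - 99.85
= 133.9200

133.9200


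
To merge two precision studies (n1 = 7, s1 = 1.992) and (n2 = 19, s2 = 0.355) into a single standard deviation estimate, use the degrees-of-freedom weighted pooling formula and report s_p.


s_p = sqrt(((n1-1)*s1^2 + (n2-1)*s2^2) / (n1+n2-2))
numerator = (7-1)*1.992^2 + (19-1)*0.355^2 = 23.808384 + 2.26845 = 26.076834
denominator = 7 + 19 - 2 = 24
s_p^2 = 26.076834 / 24 = 1.0865347
s_p = sqrt(1.0865347) = 1.0424

1.0424


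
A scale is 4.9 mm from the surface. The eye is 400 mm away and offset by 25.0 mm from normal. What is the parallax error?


error = h * offset / d
= 4.9 * 25.0 / 400
= 0.3063

0.3063


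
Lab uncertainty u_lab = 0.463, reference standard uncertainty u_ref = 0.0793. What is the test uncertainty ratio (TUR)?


TUR = u_lab / u_ref
= 0.463 / 0.0793
= 5.8386

5.8386


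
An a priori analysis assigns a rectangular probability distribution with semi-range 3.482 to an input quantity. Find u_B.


u_B = half_width / sqrt(3)
u_B = 3.482 / 1.7320508
u_B = 2.0103

2.0103


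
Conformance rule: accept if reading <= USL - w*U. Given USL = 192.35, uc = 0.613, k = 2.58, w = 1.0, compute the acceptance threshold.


U = k * uc = 2.58 * 0.613 = 1.58154
guard band g = w * U = 1.0 * 1.58154 = 1.58154
AL = USL - g = 192.35 - 1.58154
AL = 190.7685

190.7685


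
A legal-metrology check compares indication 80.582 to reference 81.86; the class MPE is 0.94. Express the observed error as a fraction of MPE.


e = indication - reference = 80.582 - 81.86 = -1.2780
|e| = 1.2780
ratio = |e| / MPE = 1.2780 / 0.94
ratio = 1.3596

1.3596


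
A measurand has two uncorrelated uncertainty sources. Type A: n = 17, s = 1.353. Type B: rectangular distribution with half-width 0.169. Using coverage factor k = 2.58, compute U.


u_A = s / sqrt(n) = 1.353 / sqrt(17) = 0.3281507
u_B = half_width / sqrt(3) = 0.169 / sqrt(3) = 0.097572195
uc = sqrt(u_A^2 + u_B^2) = sqrt(0.3281507^2 + 0.097572195^2) = 0.34234955
U = k * uc = 2.58 * 0.34234955
U = 0.8833

0.8833


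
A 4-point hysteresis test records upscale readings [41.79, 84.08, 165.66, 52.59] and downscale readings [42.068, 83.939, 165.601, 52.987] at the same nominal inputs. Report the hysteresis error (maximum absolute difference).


|41.79 - 42.068| = 0.2780
|84.08 - 83.939| = 0.1410
|165.66 - 165.601| = 0.0590
|52.59 - 52.987| = 0.3970
hysteresis = max(diffs) = 0.3970

0.3970


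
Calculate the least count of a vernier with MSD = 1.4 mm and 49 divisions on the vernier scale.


LC = MSD / n_div
= 1.4 / 49
= 0.0286

0.0286


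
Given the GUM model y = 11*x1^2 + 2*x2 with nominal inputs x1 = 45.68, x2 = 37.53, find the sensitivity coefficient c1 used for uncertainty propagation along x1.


y = 11*x1^2 + 2*x2
dy/dx1 = 2*11*x1
Evaluate at x1 = 45.68: c1 = 22 * 45.68
c1 = 1004.9600

1004.9600


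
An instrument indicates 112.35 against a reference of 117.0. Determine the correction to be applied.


Correction = standard - reading
= 117.0 - 112.35
= 4.6500

4.6500


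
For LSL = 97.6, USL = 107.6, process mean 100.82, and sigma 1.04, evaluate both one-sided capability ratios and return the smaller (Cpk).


Cpu = (USL - mean) / (3*sigma) = (107.6 - 100.82) / (3*1.04) = 2.1731
Cpl = (mean - LSL) / (3*sigma) = (100.82 - 97.6) / (3*1.04) = 1.0321
Cpk = min(Cpu, Cpl) = 1.0321

1.0321


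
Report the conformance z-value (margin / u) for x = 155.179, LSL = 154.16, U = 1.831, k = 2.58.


u = U / k = 1.831 / 2.58 = 0.70968992
margin = |LSL - x| = |154.16 - 155.179| = 1.019
z = margin / u = 1.019 / 0.70968992
z = 1.4358

1.4358


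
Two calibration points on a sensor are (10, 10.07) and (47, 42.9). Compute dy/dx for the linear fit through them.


slope = (y2 - y1) / (x2 - x1)
= (42.9 - 10.07) / (47 - 10)
= 32.8300 / 37
= 0.8873

0.8873


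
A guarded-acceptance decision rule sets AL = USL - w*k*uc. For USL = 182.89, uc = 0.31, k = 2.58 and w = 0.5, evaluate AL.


U = k * uc = 2.58 * 0.31 = 0.7998
guard band g = w * U = 0.5 * 0.7998 = 0.3999
AL = USL - g = 182.89 - 0.3999
AL = 182.4901

182.4901


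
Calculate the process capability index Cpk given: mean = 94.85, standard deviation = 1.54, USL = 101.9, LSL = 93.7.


Cpu = (USL - mean) / (3*sigma) = (101.9 - 94.85) / (3*1.54) = 1.5260
Cpl = (mean - LSL) / (3*sigma) = (94.85 - 93.7) / (3*1.54) = 0.2489
Cpk = min(Cpu, Cpl) = 0.2489

0.2489


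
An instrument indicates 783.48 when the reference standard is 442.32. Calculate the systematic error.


Systematic error = measured - true
= 783.48 - 442.32
= 341.1600

341.1600


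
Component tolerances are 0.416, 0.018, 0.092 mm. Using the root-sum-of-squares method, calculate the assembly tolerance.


RSS = sqrt(0.416^2 + 0.018^2 + 0.092^2)
= sqrt(0.181844)
= 0.4264

0.4264


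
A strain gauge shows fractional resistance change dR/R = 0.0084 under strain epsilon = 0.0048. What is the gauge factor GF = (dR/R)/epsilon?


GF = (dR/R) / epsilon
= 0.0084 / 0.0048
= 1.7500

1.7500


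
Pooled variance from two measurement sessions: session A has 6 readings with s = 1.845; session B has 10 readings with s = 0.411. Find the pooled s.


s_p = sqrt(((n1-1)*s1^2 + (n2-1)*s2^2) / (n1+n2-2))
numerator = (6-1)*1.845^2 + (10-1)*0.411^2 = 17.020125 + 1.520289 = 18.540414
denominator = 6 + 10 - 2 = 14
s_p^2 = 18.540414 / 14 = 1.3243153
s_p = sqrt(1.3243153) = 1.1508

1.1508


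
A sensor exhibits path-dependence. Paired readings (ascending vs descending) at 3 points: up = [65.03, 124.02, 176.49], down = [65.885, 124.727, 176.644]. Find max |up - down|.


|65.03 - 65.885| = 0.8550
|124.02 - 124.727| = 0.7070
|176.49 - 176.644| = 0.1540
hysteresis = max(diffs) = 0.8550

0.8550


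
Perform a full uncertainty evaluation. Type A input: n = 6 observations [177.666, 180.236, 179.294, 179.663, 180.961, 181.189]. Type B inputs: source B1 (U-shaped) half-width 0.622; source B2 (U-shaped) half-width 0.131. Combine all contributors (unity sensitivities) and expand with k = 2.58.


mean = (177.666 + 180.236 + 179.294 + 179.663 + 180.961 + 181.189) / 6 = 179.8348333
s = sqrt(sum((x - mean)^2)/(n-1)) = 1.2875418
u_A = s / sqrt(n) = 1.2875418 / sqrt(6) = 0.52563674
u_B1 = 0.622 / sqrt(2) = 0.43982042
u_B2 = 0.131 / sqrt(2) = 0.092630988
uc = sqrt(0.52563674^2 + 0.43982042^2 + 0.092630988^2) = 0.69160428
U = k * uc = 2.58 * 0.69160428
U = 1.7843

1.7843


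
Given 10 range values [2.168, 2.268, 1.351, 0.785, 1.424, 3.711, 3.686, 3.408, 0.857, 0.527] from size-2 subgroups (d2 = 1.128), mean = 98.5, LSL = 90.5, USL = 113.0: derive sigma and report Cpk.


R_bar = (2.168 + 2.268 + 1.351 + 0.785 + 1.424 + 3.711 + 3.686 + 3.408 + 0.857 + 0.527) / 10 = 2.0185
sigma = R_bar / d2 = 2.0185 / 1.128 = 1.7894504
Cp = (USL - LSL)/(6*sigma) = (113.0 - 90.5)/(6*1.7894504) = 2.0956
Cpu = (113.0 - 98.5)/(3*1.7894504) = 2.7010
Cpl = (98.5 - 90.5)/(3*1.7894504) = 1.4902
Cpk = min(Cpu, Cpl) = 1.4902

1.4902


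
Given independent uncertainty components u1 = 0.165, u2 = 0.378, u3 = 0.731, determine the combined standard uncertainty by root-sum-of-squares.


uc = sqrt(0.165^2 + 0.378^2 + 0.731^2)
uc = sqrt(0.70447)
uc = 0.8393

0.8393


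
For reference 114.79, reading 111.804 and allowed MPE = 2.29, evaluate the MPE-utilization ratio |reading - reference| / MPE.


e = indication - reference = 111.804 - 114.79 = -2.9860
|e| = 2.9860
ratio = |e| / MPE = 2.9860 / 2.29
ratio = 1.3039

1.3039


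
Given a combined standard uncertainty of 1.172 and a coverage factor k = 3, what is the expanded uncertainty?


U = k * uc
U = 3 * 1.172
U = 3.5160

3.5160


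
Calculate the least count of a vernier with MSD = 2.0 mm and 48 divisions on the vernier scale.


LC = MSD / n_div
= 2.0 / 48
= 0.0417

0.0417


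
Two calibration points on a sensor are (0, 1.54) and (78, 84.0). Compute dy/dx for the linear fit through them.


slope = (y2 - y1) / (x2 - x1)
= (84.0 - 1.54) / (78 - 0)
= 82.4600 / 78
= 1.0572

1.0572


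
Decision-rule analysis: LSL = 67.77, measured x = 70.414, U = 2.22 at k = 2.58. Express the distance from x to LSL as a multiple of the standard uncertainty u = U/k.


u = U / k = 2.22 / 2.58 = 0.86046512
margin = |LSL - x| = |67.77 - 70.414| = 2.644
z = margin / u = 2.644 / 0.86046512
z = 3.0728

3.0728


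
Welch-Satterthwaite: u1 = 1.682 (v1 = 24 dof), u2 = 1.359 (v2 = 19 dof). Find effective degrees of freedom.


uc = sqrt(u1^2 + u2^2) = sqrt(1.682^2 + 1.359^2) = 2.1624072
v_eff = uc^4 / (u1^4/v1 + u2^4/v2)
= 2.1624072^4 / (1.682^4/24 + 1.359^4/19)
= 21.865022 / 0.51302232
v_eff = 42.6200

42.6200


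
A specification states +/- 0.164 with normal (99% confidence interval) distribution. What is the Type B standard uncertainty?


u_B = half_width / 2.576
u_B = 0.164 / 2.576
u_B = 0.0637

0.0637


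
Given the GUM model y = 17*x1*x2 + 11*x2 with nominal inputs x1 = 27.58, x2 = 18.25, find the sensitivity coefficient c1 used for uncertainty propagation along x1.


y = 17*x1*x2 + 11*x2
dy/dx1 = 17*x2
Evaluate at x2 = 18.25: c1 = 17 * 18.25
c1 = 310.2500

310.2500


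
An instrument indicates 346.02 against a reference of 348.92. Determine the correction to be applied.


Correction = standard - reading
= 348.92 - 346.02
= 2.9000

2.9000


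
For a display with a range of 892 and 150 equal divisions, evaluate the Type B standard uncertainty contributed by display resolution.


resolution = range / divisions
resolution = 892 / 150 = 5.9466667
u_res = resolution / (2*sqrt(3))
u_res = 5.9466667 / 3.4641016
u_res = 1.7167

1.7167


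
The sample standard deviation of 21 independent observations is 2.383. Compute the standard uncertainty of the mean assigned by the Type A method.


u_A = s / sqrt(n)
u_A = 2.383 / sqrt(21)
u_A = 2.383 / 4.5825757
u_A = 0.5200

0.5200


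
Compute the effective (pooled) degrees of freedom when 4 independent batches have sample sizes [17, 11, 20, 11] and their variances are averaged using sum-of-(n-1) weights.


nu = sum_i (n_i - 1)
nu = ((17 - 1) + (11 - 1) + (20 - 1) + (11 - 1))
nu = 16 + 10 + 19 + 10
nu = 55

55


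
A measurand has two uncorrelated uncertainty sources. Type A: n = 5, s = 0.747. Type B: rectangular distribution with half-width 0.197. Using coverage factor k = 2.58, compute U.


u_A = s / sqrt(n) = 0.747 / sqrt(5) = 0.33406856
u_B = half_width / sqrt(3) = 0.197 / sqrt(3) = 0.113738
uc = sqrt(u_A^2 + u_B^2) = sqrt(0.33406856^2 + 0.113738^2) = 0.35289961
U = k * uc = 2.58 * 0.35289961
U = 0.9105

0.9105


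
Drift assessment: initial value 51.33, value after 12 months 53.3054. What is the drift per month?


rate = (v2 - v1) / months
= (53.3054 - 51.33) / 12
= 1.9754 / 12
= 0.1646

0.1646


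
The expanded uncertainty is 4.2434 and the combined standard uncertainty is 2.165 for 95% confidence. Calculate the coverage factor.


k = U / uc
k = 4.2434 / 2.165
k = 1.96

1.96


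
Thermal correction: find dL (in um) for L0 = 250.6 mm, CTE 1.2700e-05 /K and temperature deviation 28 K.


dL = L * alpha * dT
= 250.6 * 1.2700e-05 * 28
= 0.0891134 mm
dL_um = 0.0891134 * 1000 = 89.1134 um

89.1134


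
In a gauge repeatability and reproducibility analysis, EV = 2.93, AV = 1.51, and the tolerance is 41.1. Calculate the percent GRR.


GRR = sqrt(EV^2 + AV^2) = sqrt(2.93^2 + 1.51^2) = 3.2962099
%GRR = GRR / tol * 100 = 3.2962099 / 41.1 * 100
%GRR = 8.0200

8.0200


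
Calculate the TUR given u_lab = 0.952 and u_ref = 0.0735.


TUR = u_lab / u_ref
= 0.952 / 0.0735
= 12.9524

12.9524


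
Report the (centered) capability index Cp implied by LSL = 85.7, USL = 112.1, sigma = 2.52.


Cp = (USL - LSL) / (6 * sigma)
= (112.1 - 85.7) / (6 * 2.52)
= 26.4000 / 15.1200
= 1.7460

1.7460


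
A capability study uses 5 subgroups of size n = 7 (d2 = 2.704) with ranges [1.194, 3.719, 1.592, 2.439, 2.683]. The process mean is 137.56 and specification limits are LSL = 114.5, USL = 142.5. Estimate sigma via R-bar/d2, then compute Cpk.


R_bar = (1.194 + 3.719 + 1.592 + 2.439 + 2.683) / 5 = 2.3254
sigma = R_bar / d2 = 2.3254 / 2.704 = 0.85998521
Cp = (USL - LSL)/(6*sigma) = (142.5 - 114.5)/(6*0.85998521) = 5.4264
Cpu = (142.5 - 137.56)/(3*0.85998521) = 1.9148
Cpl = (137.56 - 114.5)/(3*0.85998521) = 8.9381
Cpk = min(Cpu, Cpl) = 1.9148

1.9148


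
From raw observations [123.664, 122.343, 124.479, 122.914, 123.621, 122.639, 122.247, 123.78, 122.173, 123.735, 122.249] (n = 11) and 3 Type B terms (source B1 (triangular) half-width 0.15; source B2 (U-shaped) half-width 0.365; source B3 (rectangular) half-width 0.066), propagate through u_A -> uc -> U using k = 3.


mean = (123.664 + 122.343 + 124.479 + 122.914 + 123.621 + 122.639 + 122.247 + 123.78 + 122.173 + 123.735 + 122.249) / 11 = 123.0767273
s = sqrt(sum((x - mean)^2)/(n-1)) = 0.80511802
u_A = s / sqrt(n) = 0.80511802 / sqrt(11) = 0.24275222
u_B1 = 0.15 / sqrt(6) = 0.061237244
u_B2 = 0.365 / sqrt(2) = 0.25809398
u_B3 = 0.066 / sqrt(3) = 0.038105118
uc = sqrt(0.24275222^2 + 0.061237244^2 + 0.25809398^2 + 0.038105118^2) = 0.36158421
U = k * uc = 3 * 0.36158421
U = 1.0848

1.0848


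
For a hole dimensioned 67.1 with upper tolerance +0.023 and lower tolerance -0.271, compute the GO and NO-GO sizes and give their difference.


GO = nominal - lower_tol (smallest hole = maximum material condition)
GO = 67.1 - 0.271 = 66.829
NO-GO = nominal + upper_tol (largest hole = least material condition)
NO-GO = 67.1 + 0.023 = 67.123
spread = NO-GO - GO = 67.123 - 66.829 = 0.2940

0.2940


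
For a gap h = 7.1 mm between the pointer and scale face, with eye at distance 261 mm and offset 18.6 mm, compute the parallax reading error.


error = h * offset / d
= 7.1 * 18.6 / 261
= 0.5060

0.5060


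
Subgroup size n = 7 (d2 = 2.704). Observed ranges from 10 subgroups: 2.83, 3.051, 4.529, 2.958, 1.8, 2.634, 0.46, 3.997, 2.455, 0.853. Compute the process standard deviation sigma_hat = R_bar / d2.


R_bar = (2.83 + 3.051 + 4.529 + 2.958 + 1.8 + 2.634 + 0.46 + 3.997 + 2.455 + 0.853) / 10
R_bar = 25.567 / 10 = 2.5567
sigma_hat = R_bar / d2 = 2.5567 / 2.704 = 0.9455

0.9455


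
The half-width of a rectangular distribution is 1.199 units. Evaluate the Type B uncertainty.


u_B = half_width / sqrt(3)
u_B = 1.199 / 1.7320508
u_B = 0.6922

0.6922


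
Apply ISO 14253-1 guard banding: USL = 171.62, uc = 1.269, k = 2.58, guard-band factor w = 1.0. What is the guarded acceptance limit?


U = k * uc = 2.58 * 1.269 = 3.27402
guard band g = w * U = 1.0 * 3.27402 = 3.27402
AL = USL - g = 171.62 - 3.27402
AL = 168.3460

168.3460


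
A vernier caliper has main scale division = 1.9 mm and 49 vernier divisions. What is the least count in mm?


LC = MSD / n_div
= 1.9 / 49
= 0.0388

0.0388


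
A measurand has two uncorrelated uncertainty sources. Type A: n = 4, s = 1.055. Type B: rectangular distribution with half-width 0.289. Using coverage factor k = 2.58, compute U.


u_A = s / sqrt(n) = 1.055 / sqrt(4) = 0.5275
u_B = half_width / sqrt(3) = 0.289 / sqrt(3) = 0.16685423
uc = sqrt(u_A^2 + u_B^2) = sqrt(0.5275^2 + 0.16685423^2) = 0.55325996
U = k * uc = 2.58 * 0.55325996
U = 1.4274

1.4274


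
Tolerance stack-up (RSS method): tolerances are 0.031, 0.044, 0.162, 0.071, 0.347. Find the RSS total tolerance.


RSS = sqrt(0.031^2 + 0.044^2 + 0.162^2 + 0.071^2 + 0.347^2)
= sqrt(0.154591)
= 0.3932

0.3932


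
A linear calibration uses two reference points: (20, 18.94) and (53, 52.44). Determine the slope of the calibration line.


slope = (y2 - y1) / (x2 - x1)
= (52.44 - 18.94) / (53 - 20)
= 33.5000 / 33
= 1.0152

1.0152


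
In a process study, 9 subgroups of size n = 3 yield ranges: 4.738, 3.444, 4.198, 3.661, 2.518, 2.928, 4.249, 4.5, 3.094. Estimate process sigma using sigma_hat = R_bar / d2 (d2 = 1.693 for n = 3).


R_bar = (4.738 + 3.444 + 4.198 + 3.661 + 2.518 + 2.928 + 4.249 + 4.5 + 3.094) / 9
R_bar = 33.33 / 9 = 3.7033333
sigma_hat = R_bar / d2 = 3.7033333 / 1.693 = 2.1874

2.1874


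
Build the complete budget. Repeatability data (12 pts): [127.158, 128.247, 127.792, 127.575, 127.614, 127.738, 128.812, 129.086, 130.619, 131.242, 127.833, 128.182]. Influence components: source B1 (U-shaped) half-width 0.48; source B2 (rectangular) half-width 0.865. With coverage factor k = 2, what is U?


mean = (127.158 + 128.247 + 127.792 + 127.575 + 127.614 + 127.738 + 128.812 + 129.086 + 130.619 + 131.242 + 127.833 + 128.182) / 12 = 128.4915
s = sqrt(sum((x - mean)^2)/(n-1)) = 1.2642681
u_A = s / sqrt(n) = 1.2642681 / sqrt(12) = 0.36496276
u_B1 = 0.48 / sqrt(2) = 0.33941125
u_B2 = 0.865 / sqrt(3) = 0.49940798
uc = sqrt(0.36496276^2 + 0.33941125^2 + 0.49940798^2) = 0.70555378
U = k * uc = 2 * 0.70555378
U = 1.4111

1.4111


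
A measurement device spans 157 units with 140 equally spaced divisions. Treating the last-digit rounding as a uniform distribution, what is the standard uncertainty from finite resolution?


resolution = range / divisions
resolution = 157 / 140 = 1.1214286
u_res = resolution / (2*sqrt(3))
u_res = 1.1214286 / 3.4641016
u_res = 0.3237

0.3237


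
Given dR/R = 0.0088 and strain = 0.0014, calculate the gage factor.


GF = (dR/R) / epsilon
= 0.0088 / 0.0014
= 6.2857

6.2857


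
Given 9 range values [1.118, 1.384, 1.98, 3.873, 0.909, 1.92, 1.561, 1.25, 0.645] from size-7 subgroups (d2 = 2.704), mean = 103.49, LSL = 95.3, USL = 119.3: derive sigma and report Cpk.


R_bar = (1.118 + 1.384 + 1.98 + 3.873 + 0.909 + 1.92 + 1.561 + 1.25 + 0.645) / 9 = 1.6266667
sigma = R_bar / d2 = 1.6266667 / 2.704 = 0.60157792
Cp = (USL - LSL)/(6*sigma) = (119.3 - 95.3)/(6*0.60157792) = 6.6492
Cpu = (119.3 - 103.49)/(3*0.60157792) = 8.7603
Cpl = (103.49 - 95.3)/(3*0.60157792) = 4.5381
Cpk = min(Cpu, Cpl) = 4.5381

4.5381


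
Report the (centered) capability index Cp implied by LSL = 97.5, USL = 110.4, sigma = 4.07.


Cp = (USL - LSL) / (6 * sigma)
= (110.4 - 97.5) / (6 * 4.07)
= 12.9000 / 24.4200
= 0.5283

0.5283


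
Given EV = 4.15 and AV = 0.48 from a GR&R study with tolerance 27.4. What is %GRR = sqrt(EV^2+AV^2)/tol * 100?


GRR = sqrt(EV^2 + AV^2) = sqrt(4.15^2 + 0.48^2) = 4.1776668
%GRR = GRR / tol * 100 = 4.1776668 / 27.4 * 100
%GRR = 15.2470

15.2470


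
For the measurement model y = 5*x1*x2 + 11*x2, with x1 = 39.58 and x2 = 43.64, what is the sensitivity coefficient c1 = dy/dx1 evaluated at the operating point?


y = 5*x1*x2 + 11*x2
dy/dx1 = 5*x2
Evaluate at x2 = 43.64: c1 = 5 * 43.64
c1 = 218.2000

218.2000


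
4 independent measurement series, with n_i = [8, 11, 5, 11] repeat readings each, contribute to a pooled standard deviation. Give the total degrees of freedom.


nu = sum_i (n_i - 1)
nu = ((8 - 1) + (11 - 1) + (5 - 1) + (11 - 1))
nu = 7 + 10 + 4 + 10
nu = 31

31


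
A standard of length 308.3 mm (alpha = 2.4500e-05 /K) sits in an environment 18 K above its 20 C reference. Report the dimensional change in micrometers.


dL = L * alpha * dT
= 308.3 * 2.4500e-05 * 18
= 0.1359603 mm
dL_um = 0.1359603 * 1000 = 135.9603 um

135.9603


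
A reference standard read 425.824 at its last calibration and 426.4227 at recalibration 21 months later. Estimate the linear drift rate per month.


rate = (v2 - v1) / months
= (426.4227 - 425.824) / 21
= 0.5987 / 21
= 0.0285

0.0285


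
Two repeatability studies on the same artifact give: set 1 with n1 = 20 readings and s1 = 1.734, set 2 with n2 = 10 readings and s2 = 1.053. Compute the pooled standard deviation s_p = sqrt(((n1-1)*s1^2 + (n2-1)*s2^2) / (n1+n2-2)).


s_p = sqrt(((n1-1)*s1^2 + (n2-1)*s2^2) / (n1+n2-2))
numerator = (20-1)*1.734^2 + (10-1)*1.053^2 = 57.128364 + 9.979281 = 67.107645
denominator = 20 + 10 - 2 = 28
s_p^2 = 67.107645 / 28 = 2.3967016
s_p = sqrt(2.3967016) = 1.5481

1.5481


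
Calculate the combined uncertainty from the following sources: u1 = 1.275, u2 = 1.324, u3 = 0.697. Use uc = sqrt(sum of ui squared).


uc = sqrt(1.275^2 + 1.324^2 + 0.697^2)
uc = sqrt(3.86441)
uc = 1.9658

1.9658


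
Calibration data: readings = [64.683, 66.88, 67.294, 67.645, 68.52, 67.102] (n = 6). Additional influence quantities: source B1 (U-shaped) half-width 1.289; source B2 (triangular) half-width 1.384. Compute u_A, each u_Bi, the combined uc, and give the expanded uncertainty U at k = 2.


mean = (64.683 + 66.88 + 67.294 + 67.645 + 68.52 + 67.102) / 6 = 67.02066667
s = sqrt(sum((x - mean)^2)/(n-1)) = 1.2809053
u_A = s / sqrt(n) = 1.2809053 / sqrt(6) = 0.5229274
u_B1 = 1.289 / sqrt(2) = 0.91146064
u_B2 = 1.384 / sqrt(6) = 0.56501563
uc = sqrt(0.5229274^2 + 0.91146064^2 + 0.56501563^2) = 1.1930868
U = k * uc = 2 * 1.1930868
U = 2.3862

2.3862


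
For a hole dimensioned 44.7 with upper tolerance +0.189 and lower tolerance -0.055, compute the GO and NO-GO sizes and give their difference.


GO = nominal - lower_tol (smallest hole = maximum material condition)
GO = 44.7 - 0.055 = 44.645
NO-GO = nominal + upper_tol (largest hole = least material condition)
NO-GO = 44.7 + 0.189 = 44.889
spread = NO-GO - GO = 44.889 - 44.645 = 0.2440

0.2440


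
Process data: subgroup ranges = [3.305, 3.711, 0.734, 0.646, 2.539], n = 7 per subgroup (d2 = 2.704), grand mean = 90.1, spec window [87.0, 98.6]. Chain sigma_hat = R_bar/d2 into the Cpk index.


R_bar = (3.305 + 3.711 + 0.734 + 0.646 + 2.539) / 5 = 2.187
sigma = R_bar / d2 = 2.187 / 2.704 = 0.80880178
Cp = (USL - LSL)/(6*sigma) = (98.6 - 87.0)/(6*0.80880178) = 2.3904
Cpu = (98.6 - 90.1)/(3*0.80880178) = 3.5031
Cpl = (90.1 - 87.0)/(3*0.80880178) = 1.2776
Cpk = min(Cpu, Cpl) = 1.2776

1.2776


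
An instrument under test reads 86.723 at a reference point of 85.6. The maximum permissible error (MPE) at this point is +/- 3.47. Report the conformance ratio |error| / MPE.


e = indication - reference = 86.723 - 85.6 = 1.1230
|e| = 1.1230
ratio = |e| / MPE = 1.1230 / 3.47
ratio = 0.3236

0.3236


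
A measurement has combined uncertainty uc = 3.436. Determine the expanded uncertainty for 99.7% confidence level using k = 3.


U = k * uc
U = 3 * 3.436
U = 10.3080

10.3080


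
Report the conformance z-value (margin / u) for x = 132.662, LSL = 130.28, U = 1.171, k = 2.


u = U / k = 1.171 / 2 = 0.5855
margin = |LSL - x| = |130.28 - 132.662| = 2.382
z = margin / u = 2.382 / 0.5855
z = 4.0683

4.0683


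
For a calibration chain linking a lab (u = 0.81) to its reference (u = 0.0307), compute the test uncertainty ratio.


TUR = u_lab / u_ref
= 0.81 / 0.0307
= 26.3844

26.3844


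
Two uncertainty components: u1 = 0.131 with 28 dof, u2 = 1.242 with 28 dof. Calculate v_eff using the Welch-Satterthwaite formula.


uc = sqrt(u1^2 + u2^2) = sqrt(0.131^2 + 1.242^2) = 1.2488895
v_eff = uc^4 / (u1^4/v1 + u2^4/v2)
= 1.2488895^4 / (0.131^4/28 + 1.242^4/28)
= 2.432742 / 0.084992793
v_eff = 28.6229

28.6229


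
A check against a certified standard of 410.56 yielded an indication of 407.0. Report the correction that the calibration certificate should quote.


Correction = standard - reading
= 410.56 - 407.0
= 3.5600

3.5600


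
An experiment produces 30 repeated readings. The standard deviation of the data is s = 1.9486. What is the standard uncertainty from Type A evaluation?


u_A = s / sqrt(n)
u_A = 1.9486 / sqrt(30)
u_A = 1.9486 / 5.4772256
u_A = 0.3558

0.3558


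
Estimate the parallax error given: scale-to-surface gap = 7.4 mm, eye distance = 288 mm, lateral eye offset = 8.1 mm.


error = h * offset / d
= 7.4 * 8.1 / 288
= 0.2081

0.2081


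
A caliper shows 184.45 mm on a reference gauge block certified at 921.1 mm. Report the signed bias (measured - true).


Systematic error = measured - true
= 184.45 - 921.1
= -736.6500

-736.6500


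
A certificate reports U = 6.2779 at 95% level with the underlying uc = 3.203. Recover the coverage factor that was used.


k = U / uc
k = 6.2779 / 3.203
k = 1.96

1.96


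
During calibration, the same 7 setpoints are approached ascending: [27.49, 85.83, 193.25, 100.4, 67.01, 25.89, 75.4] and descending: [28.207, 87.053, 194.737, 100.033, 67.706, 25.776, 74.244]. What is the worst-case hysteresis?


|27.49 - 28.207| = 0.7170
|85.83 - 87.053| = 1.2230
|193.25 - 194.737| = 1.4870
|100.4 - 100.033| = 0.3670
|67.01 - 67.706| = 0.6960
|25.89 - 25.776| = 0.1140
|75.4 - 74.244| = 1.1560
hysteresis = max(diffs) = 1.4870

1.4870


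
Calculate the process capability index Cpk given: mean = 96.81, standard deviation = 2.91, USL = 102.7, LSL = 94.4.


Cpu = (USL - mean) / (3*sigma) = (102.7 - 96.81) / (3*2.91) = 0.6747
Cpl = (mean - LSL) / (3*sigma) = (96.81 - 94.4) / (3*2.91) = 0.2761
Cpk = min(Cpu, Cpl) = 0.2761

0.2761


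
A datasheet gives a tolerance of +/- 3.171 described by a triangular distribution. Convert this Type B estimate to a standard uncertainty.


u_B = half_width / sqrt(6)
u_B = 3.171 / 2.4494897
u_B = 1.2946

1.2946


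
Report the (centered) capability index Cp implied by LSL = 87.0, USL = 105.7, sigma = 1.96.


Cp = (USL - LSL) / (6 * sigma)
= (105.7 - 87.0) / (6 * 1.96)
= 18.7000 / 11.7600
= 1.5901

1.5901


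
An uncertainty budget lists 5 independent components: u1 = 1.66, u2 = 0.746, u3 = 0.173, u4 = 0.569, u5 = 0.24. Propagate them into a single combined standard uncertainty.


uc = sqrt(1.66^2 + 0.746^2 + 0.173^2 + 0.569^2 + 0.24^2)
uc = sqrt(3.723406)
uc = 1.9296

1.9296


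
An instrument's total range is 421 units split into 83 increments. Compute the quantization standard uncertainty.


resolution = range / divisions
resolution = 421 / 83 = 5.0722892
u_res = resolution / (2*sqrt(3))
u_res = 5.0722892 / 3.4641016
u_res = 1.4642

1.4642


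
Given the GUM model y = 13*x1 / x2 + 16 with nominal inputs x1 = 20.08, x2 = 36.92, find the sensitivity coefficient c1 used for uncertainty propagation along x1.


y = 13*x1 / x2 + 16
dy/dx1 = 13/x2
Evaluate at x2 = 36.92: c1 = 13 / 36.92
c1 = 0.3521

0.3521


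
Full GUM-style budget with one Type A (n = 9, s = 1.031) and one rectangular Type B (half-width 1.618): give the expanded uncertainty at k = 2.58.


u_A = s / sqrt(n) = 1.031 / sqrt(9) = 0.34366667
u_B = half_width / sqrt(3) = 1.618 / sqrt(3) = 0.93415274
uc = sqrt(u_A^2 + u_B^2) = sqrt(0.34366667^2 + 0.93415274^2) = 0.99536331
U = k * uc = 2.58 * 0.99536331
U = 2.5680

2.5680


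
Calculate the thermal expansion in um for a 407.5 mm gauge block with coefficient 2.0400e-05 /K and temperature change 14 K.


dL = L * alpha * dT
= 407.5 * 2.0400e-05 * 14
= 0.1163820 mm
dL_um = 0.1163820 * 1000 = 116.3820 um

116.3820


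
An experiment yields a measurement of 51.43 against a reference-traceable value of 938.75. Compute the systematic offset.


Systematic error = measured - true
= 51.43 - 938.75
= -887.3200

-887.3200


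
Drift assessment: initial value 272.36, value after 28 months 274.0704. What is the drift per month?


rate = (v2 - v1) / months
= (274.0704 - 272.36) / 28
= 1.7104 / 28
= 0.0611

0.0611


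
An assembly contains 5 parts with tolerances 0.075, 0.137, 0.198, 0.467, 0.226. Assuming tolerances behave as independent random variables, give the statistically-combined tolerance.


RSS = sqrt(0.075^2 + 0.137^2 + 0.198^2 + 0.467^2 + 0.226^2)
= sqrt(0.332763)
= 0.5769

0.5769


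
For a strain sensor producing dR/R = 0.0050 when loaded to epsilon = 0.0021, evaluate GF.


GF = (dR/R) / epsilon
= 0.0050 / 0.0021
= 2.3810

2.3810
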